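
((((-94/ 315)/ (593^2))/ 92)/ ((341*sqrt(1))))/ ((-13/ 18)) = 47/ 1254882313685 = 0.00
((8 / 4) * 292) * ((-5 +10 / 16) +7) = 1533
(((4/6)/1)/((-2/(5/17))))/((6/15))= -25/102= -0.25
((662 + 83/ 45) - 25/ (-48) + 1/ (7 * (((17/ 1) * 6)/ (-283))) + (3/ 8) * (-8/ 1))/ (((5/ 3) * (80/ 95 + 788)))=1076004523/ 2140286400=0.50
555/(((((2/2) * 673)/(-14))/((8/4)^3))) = -62160/673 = -92.36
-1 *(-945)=945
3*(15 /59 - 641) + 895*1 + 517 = -30104 /59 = -510.24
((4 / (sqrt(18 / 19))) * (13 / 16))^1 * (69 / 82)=2.81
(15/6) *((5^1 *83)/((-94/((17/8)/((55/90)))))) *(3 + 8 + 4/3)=-3915525/8272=-473.35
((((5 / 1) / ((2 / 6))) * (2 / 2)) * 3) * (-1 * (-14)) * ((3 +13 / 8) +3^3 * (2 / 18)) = 19215 / 4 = 4803.75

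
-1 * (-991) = 991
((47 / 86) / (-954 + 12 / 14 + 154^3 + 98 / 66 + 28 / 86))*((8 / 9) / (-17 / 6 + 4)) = 4136 / 36268488727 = 0.00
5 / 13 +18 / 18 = 18 / 13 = 1.38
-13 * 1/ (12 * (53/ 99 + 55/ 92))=-9867/ 10321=-0.96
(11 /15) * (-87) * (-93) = 29667 /5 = 5933.40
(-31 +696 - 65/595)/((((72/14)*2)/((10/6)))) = 65935/612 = 107.74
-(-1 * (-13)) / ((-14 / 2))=13 / 7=1.86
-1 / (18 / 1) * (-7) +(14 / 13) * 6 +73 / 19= 47539 / 4446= 10.69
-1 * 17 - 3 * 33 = -116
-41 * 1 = -41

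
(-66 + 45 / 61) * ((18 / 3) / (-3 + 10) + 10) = -708.56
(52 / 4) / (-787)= -13 / 787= -0.02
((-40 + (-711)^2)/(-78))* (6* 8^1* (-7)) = 28306936/13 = 2177456.62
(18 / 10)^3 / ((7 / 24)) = 17496 / 875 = 20.00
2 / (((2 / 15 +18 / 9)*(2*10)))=3 / 64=0.05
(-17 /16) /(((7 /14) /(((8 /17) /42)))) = -1 /42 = -0.02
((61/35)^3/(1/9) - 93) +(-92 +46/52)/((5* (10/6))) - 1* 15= -79467951/1114750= -71.29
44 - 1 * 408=-364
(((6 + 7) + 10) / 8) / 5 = 23 / 40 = 0.58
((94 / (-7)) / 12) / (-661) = 47 / 27762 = 0.00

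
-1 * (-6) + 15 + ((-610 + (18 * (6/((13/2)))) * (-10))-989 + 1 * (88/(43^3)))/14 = -1520570231/14470274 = -105.08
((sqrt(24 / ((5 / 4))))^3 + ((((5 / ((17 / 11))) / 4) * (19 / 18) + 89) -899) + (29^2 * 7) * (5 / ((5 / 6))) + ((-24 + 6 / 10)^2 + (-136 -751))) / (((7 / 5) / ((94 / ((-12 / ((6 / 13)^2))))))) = -49148203667 / 1206660 -108288 * sqrt(30) / 5915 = -40831.05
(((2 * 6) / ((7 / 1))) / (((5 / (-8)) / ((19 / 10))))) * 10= -52.11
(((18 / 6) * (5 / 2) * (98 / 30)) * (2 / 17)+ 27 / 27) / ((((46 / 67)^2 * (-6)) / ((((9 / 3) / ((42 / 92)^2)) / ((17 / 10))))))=-493790 / 42483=-11.62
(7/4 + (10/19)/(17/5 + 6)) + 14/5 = 4.61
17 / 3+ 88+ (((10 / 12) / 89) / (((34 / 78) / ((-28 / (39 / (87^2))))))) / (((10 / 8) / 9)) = -3389623 / 4539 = -746.78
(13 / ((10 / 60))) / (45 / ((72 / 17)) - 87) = -48 / 47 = -1.02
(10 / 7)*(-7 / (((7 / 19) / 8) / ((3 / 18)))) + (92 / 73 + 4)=-47416 / 1533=-30.93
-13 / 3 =-4.33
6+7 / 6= 43 / 6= 7.17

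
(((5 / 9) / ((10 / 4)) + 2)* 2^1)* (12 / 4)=13.33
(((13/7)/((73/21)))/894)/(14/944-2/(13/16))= -39884/163296401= -0.00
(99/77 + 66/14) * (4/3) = 8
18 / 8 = 9 / 4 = 2.25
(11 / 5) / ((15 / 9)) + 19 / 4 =607 / 100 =6.07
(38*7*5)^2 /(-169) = -1768900 /169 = -10466.86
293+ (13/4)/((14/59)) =17175/56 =306.70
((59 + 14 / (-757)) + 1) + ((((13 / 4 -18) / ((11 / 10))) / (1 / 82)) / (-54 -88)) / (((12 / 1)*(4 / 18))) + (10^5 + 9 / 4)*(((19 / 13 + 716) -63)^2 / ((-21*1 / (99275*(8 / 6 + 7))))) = -18882914425254076167413857 / 11190555376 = -1687397433888903.73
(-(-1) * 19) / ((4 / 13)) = 247 / 4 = 61.75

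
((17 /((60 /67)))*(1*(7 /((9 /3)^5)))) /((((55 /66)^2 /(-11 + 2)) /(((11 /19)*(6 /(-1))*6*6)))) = 2104872 /2375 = 886.26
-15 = -15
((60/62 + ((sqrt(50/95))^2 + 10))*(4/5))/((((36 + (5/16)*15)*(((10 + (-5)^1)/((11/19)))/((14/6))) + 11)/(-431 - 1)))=-411789312/16751749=-24.58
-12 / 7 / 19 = -12 / 133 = -0.09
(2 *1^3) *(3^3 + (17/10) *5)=71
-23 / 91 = -0.25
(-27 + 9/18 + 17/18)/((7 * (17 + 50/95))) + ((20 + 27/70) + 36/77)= 20.64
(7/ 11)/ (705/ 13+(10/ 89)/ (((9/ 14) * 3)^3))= 159412617/ 13589032105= 0.01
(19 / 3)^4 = 130321 / 81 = 1608.90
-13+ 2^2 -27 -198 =-234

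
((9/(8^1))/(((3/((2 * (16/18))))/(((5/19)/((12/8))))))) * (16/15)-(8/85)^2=429568/3706425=0.12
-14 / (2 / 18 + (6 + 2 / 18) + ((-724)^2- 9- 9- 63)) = -126 / 4716911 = -0.00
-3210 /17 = -188.82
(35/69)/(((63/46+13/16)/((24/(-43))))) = -4480/34529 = -0.13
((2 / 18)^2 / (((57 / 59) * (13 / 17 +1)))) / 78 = 1003 / 10803780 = 0.00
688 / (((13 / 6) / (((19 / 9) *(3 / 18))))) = 111.73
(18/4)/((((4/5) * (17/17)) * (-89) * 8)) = -45/5696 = -0.01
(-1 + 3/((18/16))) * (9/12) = 5/4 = 1.25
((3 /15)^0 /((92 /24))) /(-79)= -6 /1817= -0.00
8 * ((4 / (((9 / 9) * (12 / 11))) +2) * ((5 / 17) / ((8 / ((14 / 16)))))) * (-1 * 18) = -105 / 4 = -26.25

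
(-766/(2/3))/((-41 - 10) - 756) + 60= 16523/269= 61.42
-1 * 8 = -8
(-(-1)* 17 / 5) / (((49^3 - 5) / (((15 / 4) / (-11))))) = -0.00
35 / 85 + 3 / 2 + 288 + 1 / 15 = 147889 / 510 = 289.98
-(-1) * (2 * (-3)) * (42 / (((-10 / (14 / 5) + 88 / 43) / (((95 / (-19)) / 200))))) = -2107 / 510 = -4.13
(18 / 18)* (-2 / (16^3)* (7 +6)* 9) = -117 / 2048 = -0.06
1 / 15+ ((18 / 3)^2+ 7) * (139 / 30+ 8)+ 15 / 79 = 429357 / 790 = 543.49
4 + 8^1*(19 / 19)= 12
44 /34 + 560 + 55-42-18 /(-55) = 537271 /935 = 574.62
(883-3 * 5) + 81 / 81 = 869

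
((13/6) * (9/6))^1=13/4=3.25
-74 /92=-37 /46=-0.80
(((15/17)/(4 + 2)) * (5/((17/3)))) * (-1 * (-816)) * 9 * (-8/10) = -12960/17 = -762.35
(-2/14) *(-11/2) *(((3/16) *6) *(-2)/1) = -99/56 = -1.77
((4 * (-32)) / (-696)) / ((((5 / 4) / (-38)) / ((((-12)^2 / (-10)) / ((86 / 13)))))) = 379392 / 31175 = 12.17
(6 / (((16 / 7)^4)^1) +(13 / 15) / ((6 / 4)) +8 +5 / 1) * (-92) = -467943809 / 368640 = -1269.38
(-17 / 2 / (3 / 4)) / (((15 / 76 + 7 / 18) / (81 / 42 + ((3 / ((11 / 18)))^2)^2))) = -462942040716 / 41097287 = -11264.54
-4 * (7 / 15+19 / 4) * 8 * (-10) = 5008 / 3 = 1669.33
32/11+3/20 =673/220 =3.06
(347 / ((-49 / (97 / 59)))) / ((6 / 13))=-437567 / 17346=-25.23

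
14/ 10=7/ 5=1.40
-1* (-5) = 5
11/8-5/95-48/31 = -0.23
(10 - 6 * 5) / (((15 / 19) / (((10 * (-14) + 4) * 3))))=10336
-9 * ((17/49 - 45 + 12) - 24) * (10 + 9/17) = 4472136/833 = 5368.71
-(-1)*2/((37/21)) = 42/37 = 1.14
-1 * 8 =-8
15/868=0.02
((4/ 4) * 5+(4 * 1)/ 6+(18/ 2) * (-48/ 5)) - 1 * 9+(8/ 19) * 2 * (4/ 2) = -25094/ 285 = -88.05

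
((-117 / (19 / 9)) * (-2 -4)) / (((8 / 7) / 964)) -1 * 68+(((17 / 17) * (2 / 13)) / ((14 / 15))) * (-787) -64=280224.22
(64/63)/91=64/5733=0.01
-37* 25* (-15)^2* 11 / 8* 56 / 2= -16025625 / 2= -8012812.50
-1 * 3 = -3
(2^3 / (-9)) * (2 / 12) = -0.15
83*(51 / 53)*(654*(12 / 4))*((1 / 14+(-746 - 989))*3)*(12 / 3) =-1210342147164 / 371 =-3262377755.16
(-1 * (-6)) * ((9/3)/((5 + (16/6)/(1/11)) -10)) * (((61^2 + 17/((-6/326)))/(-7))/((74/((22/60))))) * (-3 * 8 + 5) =2630892/94535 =27.83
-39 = -39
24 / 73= 0.33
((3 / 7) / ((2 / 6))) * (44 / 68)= 99 / 119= 0.83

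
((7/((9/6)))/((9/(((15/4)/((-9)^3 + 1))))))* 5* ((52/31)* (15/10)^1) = -25/744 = -0.03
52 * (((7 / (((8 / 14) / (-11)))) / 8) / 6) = -7007 / 48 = -145.98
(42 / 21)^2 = 4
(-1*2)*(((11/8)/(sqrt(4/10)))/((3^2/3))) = -11*sqrt(10)/24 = -1.45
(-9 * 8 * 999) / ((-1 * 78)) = 11988 / 13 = 922.15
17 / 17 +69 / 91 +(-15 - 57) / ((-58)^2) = 132922 / 76531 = 1.74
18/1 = 18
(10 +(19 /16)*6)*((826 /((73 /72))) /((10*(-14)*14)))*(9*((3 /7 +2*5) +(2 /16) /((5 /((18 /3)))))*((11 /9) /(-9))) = 131680153 /1430800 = 92.03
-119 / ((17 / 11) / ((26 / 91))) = -22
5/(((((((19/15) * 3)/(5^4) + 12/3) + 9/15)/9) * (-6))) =-15625/9596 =-1.63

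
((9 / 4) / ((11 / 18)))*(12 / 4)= 243 / 22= 11.05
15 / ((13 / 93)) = 1395 / 13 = 107.31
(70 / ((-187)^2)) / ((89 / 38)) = 2660 / 3112241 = 0.00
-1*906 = -906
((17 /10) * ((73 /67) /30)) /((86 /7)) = 8687 /1728600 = 0.01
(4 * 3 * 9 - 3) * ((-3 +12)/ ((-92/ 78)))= -36855/ 46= -801.20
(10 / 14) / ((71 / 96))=480 / 497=0.97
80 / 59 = 1.36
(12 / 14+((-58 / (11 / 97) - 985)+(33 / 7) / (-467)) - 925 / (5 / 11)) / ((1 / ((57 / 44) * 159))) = -1150612333245 / 1582196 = -727224.90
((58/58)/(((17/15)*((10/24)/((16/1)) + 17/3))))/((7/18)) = 51840/130067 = 0.40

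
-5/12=-0.42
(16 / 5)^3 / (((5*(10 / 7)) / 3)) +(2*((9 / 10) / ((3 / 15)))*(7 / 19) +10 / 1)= 1607777 / 59375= 27.08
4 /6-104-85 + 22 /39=-2441 /13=-187.77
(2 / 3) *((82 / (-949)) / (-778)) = 82 / 1107483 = 0.00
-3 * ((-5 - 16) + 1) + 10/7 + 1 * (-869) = -5653/7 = -807.57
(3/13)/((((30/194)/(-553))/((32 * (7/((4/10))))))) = -6007792/13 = -462137.85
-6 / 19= -0.32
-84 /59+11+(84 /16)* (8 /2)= 1804 /59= 30.58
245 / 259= 35 / 37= 0.95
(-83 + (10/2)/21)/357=-1738/7497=-0.23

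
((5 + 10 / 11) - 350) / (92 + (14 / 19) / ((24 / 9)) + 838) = -287660 / 777711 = -0.37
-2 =-2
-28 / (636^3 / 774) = -301 / 3573048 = -0.00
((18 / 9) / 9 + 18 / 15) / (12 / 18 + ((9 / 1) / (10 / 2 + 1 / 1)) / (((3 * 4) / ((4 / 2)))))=256 / 165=1.55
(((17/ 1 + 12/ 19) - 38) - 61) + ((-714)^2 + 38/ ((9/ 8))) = 87166978/ 171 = 509748.41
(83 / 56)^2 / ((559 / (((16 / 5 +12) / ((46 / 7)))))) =130891 / 14399840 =0.01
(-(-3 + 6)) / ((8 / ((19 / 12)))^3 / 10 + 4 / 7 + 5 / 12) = -8642340 / 40005397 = -0.22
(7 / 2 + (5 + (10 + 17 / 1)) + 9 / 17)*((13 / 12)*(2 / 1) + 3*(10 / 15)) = 30625 / 204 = 150.12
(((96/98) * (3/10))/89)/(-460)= -18/2507575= -0.00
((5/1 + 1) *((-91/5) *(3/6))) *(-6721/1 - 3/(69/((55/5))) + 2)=42191604/115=366883.51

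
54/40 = 27/20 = 1.35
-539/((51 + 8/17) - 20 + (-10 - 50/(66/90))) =100793/8735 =11.54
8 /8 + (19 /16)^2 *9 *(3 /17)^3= 1345451 /1257728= 1.07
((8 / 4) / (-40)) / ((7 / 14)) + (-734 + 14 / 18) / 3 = -66017 / 270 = -244.51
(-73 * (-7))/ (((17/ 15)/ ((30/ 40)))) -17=21839/ 68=321.16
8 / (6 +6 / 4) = 16 / 15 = 1.07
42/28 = 3/2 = 1.50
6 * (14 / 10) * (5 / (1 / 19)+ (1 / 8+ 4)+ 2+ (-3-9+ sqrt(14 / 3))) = 14 * sqrt(42) / 5+ 14973 / 20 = 766.80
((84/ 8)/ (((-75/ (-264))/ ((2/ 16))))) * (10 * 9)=415.80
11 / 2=5.50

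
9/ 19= 0.47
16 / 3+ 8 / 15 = 88 / 15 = 5.87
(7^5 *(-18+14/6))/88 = -789929/264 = -2992.16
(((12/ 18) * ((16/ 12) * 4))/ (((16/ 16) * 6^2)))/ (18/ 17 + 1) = 136/ 2835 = 0.05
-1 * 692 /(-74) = 346 /37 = 9.35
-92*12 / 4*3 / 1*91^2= -6856668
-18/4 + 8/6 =-19/6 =-3.17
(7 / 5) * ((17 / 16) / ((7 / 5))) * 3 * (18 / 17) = 27 / 8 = 3.38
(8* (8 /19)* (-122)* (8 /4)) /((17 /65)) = -1015040 /323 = -3142.54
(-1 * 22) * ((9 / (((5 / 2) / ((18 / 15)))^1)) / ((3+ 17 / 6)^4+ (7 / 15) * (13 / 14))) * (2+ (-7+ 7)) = -6158592 / 37529665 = -0.16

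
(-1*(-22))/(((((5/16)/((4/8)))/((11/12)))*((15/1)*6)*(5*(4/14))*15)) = 847/50625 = 0.02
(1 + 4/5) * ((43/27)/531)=0.01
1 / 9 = 0.11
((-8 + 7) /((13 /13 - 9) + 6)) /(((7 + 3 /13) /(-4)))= -13 /47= -0.28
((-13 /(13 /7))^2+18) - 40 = 27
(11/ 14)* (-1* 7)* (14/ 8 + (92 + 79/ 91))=-378851/ 728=-520.40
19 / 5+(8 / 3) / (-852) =12131 / 3195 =3.80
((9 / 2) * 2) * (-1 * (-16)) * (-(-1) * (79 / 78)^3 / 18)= 493039 / 59319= 8.31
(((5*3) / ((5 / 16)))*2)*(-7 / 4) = -168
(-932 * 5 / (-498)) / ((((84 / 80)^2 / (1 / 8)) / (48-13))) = 582500 / 15687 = 37.13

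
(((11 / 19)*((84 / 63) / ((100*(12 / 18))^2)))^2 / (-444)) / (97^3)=-363 / 4876229304400000000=-0.00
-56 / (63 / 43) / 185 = -344 / 1665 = -0.21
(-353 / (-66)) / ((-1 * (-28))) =353 / 1848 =0.19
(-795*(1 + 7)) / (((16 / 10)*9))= -1325 / 3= -441.67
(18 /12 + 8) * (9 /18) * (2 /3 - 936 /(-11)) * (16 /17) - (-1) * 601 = 552241 /561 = 984.39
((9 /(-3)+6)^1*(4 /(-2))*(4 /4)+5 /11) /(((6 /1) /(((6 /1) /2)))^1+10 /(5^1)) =-61 /44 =-1.39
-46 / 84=-23 / 42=-0.55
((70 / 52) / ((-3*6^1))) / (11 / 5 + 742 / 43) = -7525 / 1957644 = -0.00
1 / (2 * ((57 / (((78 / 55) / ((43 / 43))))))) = 13 / 1045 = 0.01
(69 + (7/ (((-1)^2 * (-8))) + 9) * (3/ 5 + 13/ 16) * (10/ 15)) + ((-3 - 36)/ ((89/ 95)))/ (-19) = 1347253/ 17088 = 78.84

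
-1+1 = 0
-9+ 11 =2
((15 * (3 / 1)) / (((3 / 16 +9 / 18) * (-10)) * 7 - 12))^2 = 129600 / 231361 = 0.56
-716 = -716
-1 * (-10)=10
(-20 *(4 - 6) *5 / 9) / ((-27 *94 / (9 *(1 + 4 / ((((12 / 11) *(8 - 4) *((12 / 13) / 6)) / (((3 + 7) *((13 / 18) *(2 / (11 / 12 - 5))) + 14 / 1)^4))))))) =-10001784089044900 / 1777674389967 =-5626.33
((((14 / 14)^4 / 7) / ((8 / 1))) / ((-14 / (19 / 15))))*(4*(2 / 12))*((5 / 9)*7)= -0.00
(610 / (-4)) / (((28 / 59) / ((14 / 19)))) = -17995 / 76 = -236.78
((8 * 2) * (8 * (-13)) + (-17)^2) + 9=-1366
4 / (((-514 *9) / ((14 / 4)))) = -7 / 2313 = -0.00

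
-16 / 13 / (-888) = 2 / 1443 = 0.00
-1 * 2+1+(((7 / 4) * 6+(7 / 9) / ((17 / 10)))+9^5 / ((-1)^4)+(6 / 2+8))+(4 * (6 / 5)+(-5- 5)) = 59064.76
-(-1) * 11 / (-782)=-11 / 782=-0.01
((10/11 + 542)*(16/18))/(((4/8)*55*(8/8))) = 95552/5445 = 17.55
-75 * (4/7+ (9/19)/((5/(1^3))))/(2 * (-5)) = 1329/266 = 5.00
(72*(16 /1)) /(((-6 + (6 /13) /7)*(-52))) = 56 /15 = 3.73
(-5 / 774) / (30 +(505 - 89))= -0.00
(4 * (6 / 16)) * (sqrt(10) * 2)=3 * sqrt(10)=9.49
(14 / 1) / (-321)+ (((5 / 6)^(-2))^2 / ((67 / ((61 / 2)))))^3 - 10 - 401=-410.20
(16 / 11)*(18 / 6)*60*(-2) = -5760 / 11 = -523.64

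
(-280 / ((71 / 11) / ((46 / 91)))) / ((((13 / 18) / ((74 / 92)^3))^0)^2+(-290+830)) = -20240 / 499343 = -0.04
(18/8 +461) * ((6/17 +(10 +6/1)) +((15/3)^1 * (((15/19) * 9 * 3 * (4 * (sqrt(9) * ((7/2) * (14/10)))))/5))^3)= 912119365796.37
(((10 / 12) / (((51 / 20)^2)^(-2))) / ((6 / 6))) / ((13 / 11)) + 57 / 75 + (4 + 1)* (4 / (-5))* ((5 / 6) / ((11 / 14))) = 722975881 / 27456000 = 26.33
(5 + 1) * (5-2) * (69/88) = 621/44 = 14.11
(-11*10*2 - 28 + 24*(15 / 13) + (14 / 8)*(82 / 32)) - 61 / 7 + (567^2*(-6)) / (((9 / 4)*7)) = -714584635 / 5824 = -122696.54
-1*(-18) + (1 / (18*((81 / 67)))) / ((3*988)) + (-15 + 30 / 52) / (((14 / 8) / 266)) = -9396296717 / 4321512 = -2174.31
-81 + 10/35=-565/7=-80.71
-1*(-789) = 789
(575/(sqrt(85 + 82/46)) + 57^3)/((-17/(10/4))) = -27243.34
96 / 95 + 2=286 / 95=3.01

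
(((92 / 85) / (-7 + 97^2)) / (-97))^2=2116 / 1502317832465025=0.00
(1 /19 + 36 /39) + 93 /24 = 9585 /1976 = 4.85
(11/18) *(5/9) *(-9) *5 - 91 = -1913/18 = -106.28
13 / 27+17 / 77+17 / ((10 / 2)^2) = 71843 / 51975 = 1.38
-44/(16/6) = -33/2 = -16.50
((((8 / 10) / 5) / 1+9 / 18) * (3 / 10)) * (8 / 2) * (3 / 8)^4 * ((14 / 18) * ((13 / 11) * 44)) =81081 / 128000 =0.63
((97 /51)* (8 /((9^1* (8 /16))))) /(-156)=-388 /17901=-0.02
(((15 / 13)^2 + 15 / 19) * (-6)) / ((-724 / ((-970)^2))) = 9611293500 / 581191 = 16537.24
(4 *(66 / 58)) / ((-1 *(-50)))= 66 / 725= 0.09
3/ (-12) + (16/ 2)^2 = 255/ 4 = 63.75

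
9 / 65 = 0.14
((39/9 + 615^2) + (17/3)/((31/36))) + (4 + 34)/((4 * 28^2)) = 55155875687/145824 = 378235.93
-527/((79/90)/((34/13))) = -1612620/1027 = -1570.22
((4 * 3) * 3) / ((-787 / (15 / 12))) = -45 / 787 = -0.06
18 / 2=9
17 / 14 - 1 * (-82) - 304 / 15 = 13219 / 210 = 62.95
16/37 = 0.43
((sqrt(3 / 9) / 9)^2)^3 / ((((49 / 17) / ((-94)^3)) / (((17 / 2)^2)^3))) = -7574.10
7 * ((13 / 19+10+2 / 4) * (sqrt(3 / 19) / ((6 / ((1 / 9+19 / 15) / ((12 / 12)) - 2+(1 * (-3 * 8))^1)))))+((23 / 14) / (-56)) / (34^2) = -164815 * sqrt(57) / 9747 - 23 / 906304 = -127.66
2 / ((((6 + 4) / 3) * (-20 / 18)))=-27 / 50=-0.54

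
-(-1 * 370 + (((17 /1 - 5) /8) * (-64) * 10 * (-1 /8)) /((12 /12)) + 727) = -477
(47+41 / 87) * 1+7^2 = 8393 / 87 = 96.47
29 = 29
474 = 474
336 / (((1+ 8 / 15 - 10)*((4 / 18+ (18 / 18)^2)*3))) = -15120 / 1397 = -10.82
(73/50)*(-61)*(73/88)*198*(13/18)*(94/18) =-198617159/3600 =-55171.43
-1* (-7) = 7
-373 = -373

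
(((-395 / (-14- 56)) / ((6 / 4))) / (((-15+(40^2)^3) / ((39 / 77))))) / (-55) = -1027 / 121425919555325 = -0.00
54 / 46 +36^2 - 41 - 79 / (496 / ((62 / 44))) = 10168167 / 8096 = 1255.95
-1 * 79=-79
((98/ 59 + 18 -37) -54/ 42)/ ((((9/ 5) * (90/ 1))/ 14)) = -2564/ 1593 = -1.61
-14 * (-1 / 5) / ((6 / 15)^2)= 35 / 2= 17.50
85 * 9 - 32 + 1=734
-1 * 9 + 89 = 80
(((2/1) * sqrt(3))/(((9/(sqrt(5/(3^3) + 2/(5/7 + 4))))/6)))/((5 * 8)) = 0.05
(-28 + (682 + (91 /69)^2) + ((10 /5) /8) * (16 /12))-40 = 2933122 /4761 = 616.07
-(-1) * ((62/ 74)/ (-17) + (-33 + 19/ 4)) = -71201/ 2516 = -28.30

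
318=318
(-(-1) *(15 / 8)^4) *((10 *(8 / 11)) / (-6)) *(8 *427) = -36028125 / 704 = -51176.31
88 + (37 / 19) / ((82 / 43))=138695 / 1558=89.02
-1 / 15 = -0.07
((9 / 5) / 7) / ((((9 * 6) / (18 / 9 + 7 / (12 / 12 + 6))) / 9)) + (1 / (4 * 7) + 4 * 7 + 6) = 4783 / 140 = 34.16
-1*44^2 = -1936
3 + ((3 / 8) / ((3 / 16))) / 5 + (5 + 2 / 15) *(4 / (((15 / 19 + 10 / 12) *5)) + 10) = 794537 / 13875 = 57.26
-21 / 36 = -7 / 12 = -0.58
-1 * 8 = -8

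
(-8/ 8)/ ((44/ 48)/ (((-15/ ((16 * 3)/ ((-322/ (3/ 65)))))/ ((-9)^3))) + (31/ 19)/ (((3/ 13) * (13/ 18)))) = -994175/ 9427728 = -0.11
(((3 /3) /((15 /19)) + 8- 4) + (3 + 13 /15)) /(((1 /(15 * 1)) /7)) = 959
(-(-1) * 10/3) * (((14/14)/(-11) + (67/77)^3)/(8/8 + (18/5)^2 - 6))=21605000/90850067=0.24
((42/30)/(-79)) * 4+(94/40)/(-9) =-0.33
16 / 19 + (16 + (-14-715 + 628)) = -1599 / 19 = -84.16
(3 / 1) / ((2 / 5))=15 / 2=7.50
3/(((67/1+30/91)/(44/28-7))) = -0.24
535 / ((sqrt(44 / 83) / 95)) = 50825 *sqrt(913) / 22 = 69805.57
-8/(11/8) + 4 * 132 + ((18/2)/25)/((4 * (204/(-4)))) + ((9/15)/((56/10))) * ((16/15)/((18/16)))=615300001/1178100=522.28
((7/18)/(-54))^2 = 49/944784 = 0.00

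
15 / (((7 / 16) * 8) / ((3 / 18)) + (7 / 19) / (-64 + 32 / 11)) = 0.71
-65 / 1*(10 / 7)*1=-650 / 7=-92.86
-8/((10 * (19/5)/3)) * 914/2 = -288.63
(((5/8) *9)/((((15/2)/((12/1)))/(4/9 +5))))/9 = 49/9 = 5.44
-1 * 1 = -1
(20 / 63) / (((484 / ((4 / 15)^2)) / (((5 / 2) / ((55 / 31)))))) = 248 / 3773385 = 0.00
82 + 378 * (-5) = -1808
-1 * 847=-847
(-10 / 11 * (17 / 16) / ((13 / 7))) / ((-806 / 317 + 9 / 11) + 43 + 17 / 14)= -1320305 / 107862092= -0.01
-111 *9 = -999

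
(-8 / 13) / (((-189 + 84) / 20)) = 0.12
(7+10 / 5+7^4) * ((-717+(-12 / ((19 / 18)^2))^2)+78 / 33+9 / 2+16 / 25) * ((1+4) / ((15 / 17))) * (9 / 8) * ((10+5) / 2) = -1568583038818359 / 22936496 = -68388085.03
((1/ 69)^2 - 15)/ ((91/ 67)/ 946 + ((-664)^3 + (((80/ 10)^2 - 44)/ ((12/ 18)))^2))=4526362148/ 88341958584389637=0.00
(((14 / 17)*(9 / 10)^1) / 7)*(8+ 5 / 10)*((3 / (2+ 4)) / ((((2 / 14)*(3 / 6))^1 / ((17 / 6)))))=357 / 20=17.85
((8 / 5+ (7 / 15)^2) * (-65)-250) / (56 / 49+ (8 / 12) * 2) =-148.68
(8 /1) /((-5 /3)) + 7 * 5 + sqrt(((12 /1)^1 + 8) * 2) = 2 * sqrt(10) + 151 /5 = 36.52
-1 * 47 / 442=-47 / 442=-0.11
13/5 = 2.60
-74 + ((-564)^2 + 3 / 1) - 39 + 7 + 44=318037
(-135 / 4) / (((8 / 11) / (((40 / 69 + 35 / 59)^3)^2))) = -120.84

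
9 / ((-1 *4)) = -9 / 4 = -2.25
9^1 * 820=7380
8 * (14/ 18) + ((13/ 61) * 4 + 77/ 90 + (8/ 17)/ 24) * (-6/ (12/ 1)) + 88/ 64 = 2513717/ 373320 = 6.73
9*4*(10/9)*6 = 240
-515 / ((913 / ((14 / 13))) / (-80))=576800 / 11869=48.60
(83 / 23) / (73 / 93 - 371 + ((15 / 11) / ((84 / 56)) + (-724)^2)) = 84909 / 12324647704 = 0.00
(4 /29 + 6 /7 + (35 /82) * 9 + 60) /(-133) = -1079269 /2213918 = -0.49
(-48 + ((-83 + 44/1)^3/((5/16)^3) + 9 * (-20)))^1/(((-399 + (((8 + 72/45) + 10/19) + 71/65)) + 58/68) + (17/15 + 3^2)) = 5159.28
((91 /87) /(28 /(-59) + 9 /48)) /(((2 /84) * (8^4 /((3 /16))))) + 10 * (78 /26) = 29.99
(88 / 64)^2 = 121 / 64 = 1.89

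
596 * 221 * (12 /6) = 263432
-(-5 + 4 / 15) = 71 / 15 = 4.73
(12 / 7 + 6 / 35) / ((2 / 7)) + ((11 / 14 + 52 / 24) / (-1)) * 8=-1787 / 105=-17.02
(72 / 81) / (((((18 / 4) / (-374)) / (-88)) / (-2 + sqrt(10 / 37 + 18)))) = -1053184 / 81 + 13691392 * sqrt(37) / 2997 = 14786.01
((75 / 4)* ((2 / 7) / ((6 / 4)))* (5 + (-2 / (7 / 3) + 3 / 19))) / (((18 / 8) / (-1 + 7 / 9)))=-114400 / 75411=-1.52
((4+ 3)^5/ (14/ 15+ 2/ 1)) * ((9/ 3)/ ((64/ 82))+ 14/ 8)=45126795/ 1408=32050.28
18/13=1.38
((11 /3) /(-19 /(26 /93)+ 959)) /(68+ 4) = 143 /2502036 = 0.00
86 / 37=2.32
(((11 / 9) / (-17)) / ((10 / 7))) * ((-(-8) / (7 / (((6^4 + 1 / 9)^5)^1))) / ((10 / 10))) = -1900668546549489557500 / 9034497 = -210379011310700.48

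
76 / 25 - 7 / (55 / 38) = -494 / 275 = -1.80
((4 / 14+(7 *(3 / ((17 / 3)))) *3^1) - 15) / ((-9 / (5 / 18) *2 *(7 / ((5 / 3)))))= 2675 / 202419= 0.01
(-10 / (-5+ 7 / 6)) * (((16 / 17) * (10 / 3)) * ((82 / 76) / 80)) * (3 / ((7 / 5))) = 12300 / 52003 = 0.24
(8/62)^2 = 16/961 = 0.02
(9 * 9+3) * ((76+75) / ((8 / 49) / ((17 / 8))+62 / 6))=31697316 / 26015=1218.42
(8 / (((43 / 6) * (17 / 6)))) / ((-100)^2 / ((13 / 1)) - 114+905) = 1248 / 4942291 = 0.00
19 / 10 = 1.90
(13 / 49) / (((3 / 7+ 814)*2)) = 13 / 79814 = 0.00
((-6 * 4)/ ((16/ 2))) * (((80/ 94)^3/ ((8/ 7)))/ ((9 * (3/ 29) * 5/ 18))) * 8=-5196800/ 103823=-50.05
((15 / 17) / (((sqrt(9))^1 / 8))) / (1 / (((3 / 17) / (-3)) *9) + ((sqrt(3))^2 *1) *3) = 45 / 136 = 0.33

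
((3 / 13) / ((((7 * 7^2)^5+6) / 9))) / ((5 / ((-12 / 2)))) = -162 / 308591498146685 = -0.00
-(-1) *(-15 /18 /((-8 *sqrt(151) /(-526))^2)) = -345845 /14496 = -23.86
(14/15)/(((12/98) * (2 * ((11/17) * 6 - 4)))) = -5831/180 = -32.39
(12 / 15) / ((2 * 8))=1 / 20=0.05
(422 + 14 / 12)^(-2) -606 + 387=-1411788063 / 6446521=-219.00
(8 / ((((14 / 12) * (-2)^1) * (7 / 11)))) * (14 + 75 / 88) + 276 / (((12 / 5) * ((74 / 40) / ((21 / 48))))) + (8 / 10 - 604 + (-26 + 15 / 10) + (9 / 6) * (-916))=-74497057 / 36260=-2054.52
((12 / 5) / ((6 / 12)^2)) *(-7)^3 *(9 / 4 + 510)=-1686736.80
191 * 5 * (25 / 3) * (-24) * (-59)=11269000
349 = 349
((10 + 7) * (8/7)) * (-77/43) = -1496/43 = -34.79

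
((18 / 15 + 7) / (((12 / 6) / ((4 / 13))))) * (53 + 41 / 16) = 36449 / 520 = 70.09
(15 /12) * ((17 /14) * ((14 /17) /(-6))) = -5 /24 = -0.21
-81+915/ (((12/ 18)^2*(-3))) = -3069/ 4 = -767.25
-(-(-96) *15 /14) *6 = -4320 /7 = -617.14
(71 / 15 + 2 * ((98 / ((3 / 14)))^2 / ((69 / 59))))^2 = 1233479576500260049 / 9641025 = 127940709260.71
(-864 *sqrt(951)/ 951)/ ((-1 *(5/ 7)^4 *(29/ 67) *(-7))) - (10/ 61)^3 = -6618528 *sqrt(951)/ 5745625 - 1000/ 226981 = -35.53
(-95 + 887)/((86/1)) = 396/43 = 9.21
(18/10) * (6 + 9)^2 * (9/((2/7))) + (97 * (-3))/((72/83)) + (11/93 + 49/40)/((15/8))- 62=689730301/55800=12360.76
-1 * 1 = -1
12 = 12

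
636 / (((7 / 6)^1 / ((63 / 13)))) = 34344 / 13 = 2641.85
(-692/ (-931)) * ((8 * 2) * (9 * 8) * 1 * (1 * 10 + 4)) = 11987.73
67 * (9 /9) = 67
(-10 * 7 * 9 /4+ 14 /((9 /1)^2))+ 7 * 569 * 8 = 5136481 /162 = 31706.67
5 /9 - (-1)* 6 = 59 /9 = 6.56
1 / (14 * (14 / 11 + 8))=11 / 1428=0.01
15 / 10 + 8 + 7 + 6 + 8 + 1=63 / 2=31.50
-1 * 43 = -43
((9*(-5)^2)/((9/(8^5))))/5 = 163840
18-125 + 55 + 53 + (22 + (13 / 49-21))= 111 / 49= 2.27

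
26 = 26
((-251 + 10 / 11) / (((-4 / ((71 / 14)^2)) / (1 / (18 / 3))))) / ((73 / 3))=1981113 / 179872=11.01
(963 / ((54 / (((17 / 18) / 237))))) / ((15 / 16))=0.08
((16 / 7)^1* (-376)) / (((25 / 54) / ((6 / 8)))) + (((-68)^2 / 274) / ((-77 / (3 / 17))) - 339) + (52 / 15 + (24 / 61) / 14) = -83387400073 / 48261675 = -1727.82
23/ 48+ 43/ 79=3881/ 3792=1.02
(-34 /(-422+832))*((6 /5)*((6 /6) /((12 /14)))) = -119 /1025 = -0.12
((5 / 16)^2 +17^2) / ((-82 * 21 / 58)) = -2146261 / 220416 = -9.74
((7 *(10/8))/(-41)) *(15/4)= -525/656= -0.80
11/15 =0.73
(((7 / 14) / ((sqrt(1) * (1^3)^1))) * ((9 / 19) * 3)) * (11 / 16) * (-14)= -2079 / 304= -6.84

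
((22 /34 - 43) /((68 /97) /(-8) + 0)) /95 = 27936 /5491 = 5.09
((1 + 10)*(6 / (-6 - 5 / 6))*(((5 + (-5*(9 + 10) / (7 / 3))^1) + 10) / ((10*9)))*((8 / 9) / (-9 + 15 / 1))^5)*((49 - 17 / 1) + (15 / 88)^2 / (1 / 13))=4584832 / 719039673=0.01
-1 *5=-5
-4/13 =-0.31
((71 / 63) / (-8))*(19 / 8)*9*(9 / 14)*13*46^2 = -83493657 / 1568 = -53248.51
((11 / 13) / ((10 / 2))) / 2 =11 / 130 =0.08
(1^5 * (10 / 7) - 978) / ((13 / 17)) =-116212 / 91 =-1277.05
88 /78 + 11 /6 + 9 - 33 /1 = -547 /26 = -21.04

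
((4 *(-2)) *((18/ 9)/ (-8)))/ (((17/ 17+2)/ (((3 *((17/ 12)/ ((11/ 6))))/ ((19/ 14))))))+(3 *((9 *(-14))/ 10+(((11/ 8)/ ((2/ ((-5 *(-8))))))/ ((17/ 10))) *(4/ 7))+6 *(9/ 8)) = -1084451/ 497420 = -2.18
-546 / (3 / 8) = -1456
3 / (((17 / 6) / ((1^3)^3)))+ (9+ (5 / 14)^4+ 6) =10498193 / 653072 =16.08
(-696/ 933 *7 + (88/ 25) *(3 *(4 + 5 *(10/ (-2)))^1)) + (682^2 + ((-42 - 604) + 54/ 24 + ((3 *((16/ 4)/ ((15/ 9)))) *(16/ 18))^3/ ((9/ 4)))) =649885502323/ 1399500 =464369.78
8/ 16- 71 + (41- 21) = -101/ 2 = -50.50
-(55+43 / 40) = -2243 / 40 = -56.08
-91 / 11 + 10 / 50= -444 / 55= -8.07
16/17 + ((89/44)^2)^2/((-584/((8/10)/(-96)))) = 4203731700977/4465331650560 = 0.94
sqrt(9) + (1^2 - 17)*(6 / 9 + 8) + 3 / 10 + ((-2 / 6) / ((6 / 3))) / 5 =-677 / 5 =-135.40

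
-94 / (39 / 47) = -4418 / 39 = -113.28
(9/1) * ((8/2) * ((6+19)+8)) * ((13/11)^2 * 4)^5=15246046330564608/2357947691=6465811.94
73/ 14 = 5.21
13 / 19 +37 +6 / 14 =5069 / 133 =38.11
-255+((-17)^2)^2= 83266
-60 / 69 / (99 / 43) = -0.38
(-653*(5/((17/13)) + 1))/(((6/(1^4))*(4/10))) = -1312.40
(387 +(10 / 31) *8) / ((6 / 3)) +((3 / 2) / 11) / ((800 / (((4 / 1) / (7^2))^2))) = 15948282443 / 81874100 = 194.79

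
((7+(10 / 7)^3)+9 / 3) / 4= 2215 / 686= 3.23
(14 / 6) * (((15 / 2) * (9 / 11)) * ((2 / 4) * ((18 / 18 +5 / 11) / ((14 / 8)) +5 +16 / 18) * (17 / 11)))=74.35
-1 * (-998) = 998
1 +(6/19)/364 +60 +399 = 460.00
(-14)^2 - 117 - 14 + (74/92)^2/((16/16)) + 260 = 689069/2116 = 325.65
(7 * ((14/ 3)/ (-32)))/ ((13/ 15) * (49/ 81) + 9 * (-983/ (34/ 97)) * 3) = 337365/ 25023743176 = 0.00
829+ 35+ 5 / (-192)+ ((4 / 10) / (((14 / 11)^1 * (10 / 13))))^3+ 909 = 1824460384093 / 1029000000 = 1773.04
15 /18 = 0.83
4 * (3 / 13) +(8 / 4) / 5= 86 / 65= 1.32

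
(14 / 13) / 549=14 / 7137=0.00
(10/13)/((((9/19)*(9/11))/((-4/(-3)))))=8360/3159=2.65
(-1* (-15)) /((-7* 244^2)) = -15 /416752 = -0.00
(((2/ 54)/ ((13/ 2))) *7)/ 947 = 14/ 332397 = 0.00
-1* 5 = -5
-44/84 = -11/21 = -0.52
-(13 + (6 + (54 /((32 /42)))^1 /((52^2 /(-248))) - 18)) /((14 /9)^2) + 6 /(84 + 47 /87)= 9137315763 /3898032320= 2.34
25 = 25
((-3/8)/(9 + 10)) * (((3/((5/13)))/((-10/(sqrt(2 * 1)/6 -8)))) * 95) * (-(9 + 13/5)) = 3393/25 -1131 * sqrt(2)/400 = 131.72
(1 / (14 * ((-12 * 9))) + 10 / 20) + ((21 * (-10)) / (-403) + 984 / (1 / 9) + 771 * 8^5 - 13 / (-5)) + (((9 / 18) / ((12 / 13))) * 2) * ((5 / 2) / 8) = 615989655638729 / 24373440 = 25272987.96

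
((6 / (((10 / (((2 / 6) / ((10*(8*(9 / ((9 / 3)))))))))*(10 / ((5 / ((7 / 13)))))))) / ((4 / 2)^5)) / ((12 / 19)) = 247 / 6451200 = 0.00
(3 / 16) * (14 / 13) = 21 / 104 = 0.20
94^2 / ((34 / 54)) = 14033.65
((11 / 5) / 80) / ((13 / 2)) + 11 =28611 / 2600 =11.00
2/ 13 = 0.15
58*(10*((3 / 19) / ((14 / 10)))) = 8700 / 133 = 65.41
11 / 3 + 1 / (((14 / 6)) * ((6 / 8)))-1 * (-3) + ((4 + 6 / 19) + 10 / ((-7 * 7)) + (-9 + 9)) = 31700 / 2793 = 11.35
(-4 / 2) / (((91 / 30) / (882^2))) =-6667920 / 13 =-512916.92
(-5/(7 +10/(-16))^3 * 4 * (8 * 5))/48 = -25600/397953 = -0.06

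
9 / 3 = 3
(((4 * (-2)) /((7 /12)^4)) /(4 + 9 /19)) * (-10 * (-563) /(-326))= 266.72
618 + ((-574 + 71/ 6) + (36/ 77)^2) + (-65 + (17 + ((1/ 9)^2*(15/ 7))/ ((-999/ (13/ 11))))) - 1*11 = -942941135/ 319845834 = -2.95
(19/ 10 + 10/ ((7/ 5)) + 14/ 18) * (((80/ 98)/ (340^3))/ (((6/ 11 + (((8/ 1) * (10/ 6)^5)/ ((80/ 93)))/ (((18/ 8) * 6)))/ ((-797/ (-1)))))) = 13180667247/ 762524336546000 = 0.00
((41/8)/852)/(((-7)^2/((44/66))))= 41/500976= 0.00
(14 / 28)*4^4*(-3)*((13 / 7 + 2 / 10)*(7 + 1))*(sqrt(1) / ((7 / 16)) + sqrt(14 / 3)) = -3538944 / 245 - 73728*sqrt(42) / 35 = -28096.44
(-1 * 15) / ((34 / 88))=-38.82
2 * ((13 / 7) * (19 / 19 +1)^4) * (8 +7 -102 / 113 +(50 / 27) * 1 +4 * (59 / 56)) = 179142704 / 149499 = 1198.29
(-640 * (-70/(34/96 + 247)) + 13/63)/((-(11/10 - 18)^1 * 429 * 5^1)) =24659918/4930061409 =0.01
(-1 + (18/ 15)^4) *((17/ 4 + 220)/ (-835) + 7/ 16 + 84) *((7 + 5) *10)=2263612461/ 208750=10843.65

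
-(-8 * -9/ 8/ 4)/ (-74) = 9/ 296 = 0.03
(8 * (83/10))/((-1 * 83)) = -4/5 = -0.80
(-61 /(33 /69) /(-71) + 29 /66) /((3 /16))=83816 /7029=11.92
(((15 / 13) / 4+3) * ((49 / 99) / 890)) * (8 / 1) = 931 / 63635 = 0.01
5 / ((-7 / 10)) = -50 / 7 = -7.14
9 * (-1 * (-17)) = 153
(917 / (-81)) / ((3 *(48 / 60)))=-4585 / 972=-4.72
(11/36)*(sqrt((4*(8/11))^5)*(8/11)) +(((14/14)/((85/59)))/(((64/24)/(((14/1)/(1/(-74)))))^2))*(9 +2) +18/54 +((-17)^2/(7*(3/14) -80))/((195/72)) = 1152414.30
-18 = -18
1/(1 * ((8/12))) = 3/2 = 1.50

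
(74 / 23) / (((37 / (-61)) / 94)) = -11468 / 23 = -498.61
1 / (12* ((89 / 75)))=25 / 356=0.07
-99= -99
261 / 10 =26.10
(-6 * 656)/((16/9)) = -2214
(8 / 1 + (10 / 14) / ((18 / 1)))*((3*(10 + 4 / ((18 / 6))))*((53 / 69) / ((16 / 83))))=75755179 / 69552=1089.19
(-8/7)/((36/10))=-20/63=-0.32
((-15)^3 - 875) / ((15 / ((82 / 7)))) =-69700 / 21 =-3319.05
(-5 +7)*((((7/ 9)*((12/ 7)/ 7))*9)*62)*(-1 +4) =4464/ 7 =637.71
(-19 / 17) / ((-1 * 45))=19 / 765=0.02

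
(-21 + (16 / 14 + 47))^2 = 36100 / 49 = 736.73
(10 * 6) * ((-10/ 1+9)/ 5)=-12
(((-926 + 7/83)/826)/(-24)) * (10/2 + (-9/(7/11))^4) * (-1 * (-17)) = 31771.08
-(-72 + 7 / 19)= 1361 / 19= 71.63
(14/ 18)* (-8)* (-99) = 616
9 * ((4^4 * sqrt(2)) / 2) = 1152 * sqrt(2) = 1629.17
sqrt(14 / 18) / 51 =sqrt(7) / 153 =0.02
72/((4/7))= 126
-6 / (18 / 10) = -10 / 3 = -3.33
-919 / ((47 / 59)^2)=-3199039 / 2209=-1448.18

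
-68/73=-0.93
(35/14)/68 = 5/136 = 0.04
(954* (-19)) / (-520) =9063 / 260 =34.86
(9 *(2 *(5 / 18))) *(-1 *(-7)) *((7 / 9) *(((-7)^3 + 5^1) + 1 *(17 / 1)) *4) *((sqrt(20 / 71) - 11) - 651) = 69417320 / 3 - 209720 *sqrt(355) / 213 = 23120555.36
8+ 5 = 13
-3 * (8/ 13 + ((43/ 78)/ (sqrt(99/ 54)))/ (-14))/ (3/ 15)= -120/ 13 + 215 * sqrt(66)/ 4004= -8.79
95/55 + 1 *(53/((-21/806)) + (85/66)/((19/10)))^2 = 8850801247842/2140369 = 4135175.41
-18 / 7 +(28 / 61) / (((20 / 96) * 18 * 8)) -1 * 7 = -61207 / 6405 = -9.56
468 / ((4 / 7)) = 819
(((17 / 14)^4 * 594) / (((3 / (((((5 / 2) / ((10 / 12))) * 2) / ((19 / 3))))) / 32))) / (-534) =-99222948 / 4060091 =-24.44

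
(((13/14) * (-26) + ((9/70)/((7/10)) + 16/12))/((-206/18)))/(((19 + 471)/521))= 2599269/1236515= 2.10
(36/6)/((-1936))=-3/968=-0.00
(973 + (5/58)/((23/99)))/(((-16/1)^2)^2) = 1298477/87425024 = 0.01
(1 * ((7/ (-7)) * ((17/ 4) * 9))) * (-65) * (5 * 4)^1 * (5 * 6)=1491750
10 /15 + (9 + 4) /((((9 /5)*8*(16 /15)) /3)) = 1231 /384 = 3.21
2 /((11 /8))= 1.45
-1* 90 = -90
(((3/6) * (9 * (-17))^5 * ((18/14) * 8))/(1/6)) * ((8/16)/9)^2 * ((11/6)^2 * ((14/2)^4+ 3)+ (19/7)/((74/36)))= -116991405696907206/1813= -64529181300003.97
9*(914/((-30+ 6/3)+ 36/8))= -16452/47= -350.04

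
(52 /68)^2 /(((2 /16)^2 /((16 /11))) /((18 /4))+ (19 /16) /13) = 10123776 /1622735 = 6.24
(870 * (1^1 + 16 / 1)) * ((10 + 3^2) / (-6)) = -46835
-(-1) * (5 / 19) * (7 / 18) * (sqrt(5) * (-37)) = -1295 * sqrt(5) / 342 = -8.47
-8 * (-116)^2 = -107648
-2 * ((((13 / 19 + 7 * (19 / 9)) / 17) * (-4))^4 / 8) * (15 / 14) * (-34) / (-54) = -7819262371471360 / 264649912755039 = -29.55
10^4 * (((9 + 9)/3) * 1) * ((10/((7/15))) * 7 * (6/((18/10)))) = 30000000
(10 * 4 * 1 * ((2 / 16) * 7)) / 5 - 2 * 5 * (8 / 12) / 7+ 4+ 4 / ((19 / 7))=11.52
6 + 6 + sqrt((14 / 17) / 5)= sqrt(1190) / 85 + 12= 12.41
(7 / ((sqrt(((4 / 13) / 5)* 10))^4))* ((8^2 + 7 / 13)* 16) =76349 / 4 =19087.25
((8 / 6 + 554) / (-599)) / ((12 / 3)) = -833 / 3594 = -0.23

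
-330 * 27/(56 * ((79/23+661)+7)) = -102465/432404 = -0.24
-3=-3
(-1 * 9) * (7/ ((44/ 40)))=-630/ 11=-57.27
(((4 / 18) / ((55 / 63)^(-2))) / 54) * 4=12100 / 964467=0.01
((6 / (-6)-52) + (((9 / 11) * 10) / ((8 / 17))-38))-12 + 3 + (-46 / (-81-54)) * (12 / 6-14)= -171671 / 1980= -86.70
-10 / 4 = -5 / 2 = -2.50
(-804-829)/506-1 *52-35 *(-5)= 2635/22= 119.77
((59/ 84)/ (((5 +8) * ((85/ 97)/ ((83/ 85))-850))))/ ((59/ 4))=-8051/ 1866262125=-0.00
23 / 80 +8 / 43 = 1629 / 3440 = 0.47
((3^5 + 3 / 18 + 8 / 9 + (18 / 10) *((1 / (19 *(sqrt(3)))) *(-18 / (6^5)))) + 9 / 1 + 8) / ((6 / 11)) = 51689 / 108 -11 *sqrt(3) / 82080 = 478.60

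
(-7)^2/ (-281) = -0.17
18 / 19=0.95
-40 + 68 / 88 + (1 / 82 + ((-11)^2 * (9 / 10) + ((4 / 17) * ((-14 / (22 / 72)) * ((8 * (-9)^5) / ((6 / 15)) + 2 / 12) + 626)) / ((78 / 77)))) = 37582444754057 / 2990130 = 12568833.05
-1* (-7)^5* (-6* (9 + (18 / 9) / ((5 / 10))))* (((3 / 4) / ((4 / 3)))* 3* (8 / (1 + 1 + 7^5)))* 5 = -2268945 / 431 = -5264.37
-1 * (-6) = 6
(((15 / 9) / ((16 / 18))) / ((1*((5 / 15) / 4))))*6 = 135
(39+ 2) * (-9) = -369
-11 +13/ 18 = -185/ 18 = -10.28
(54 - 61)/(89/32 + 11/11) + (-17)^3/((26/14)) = -4164223/1573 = -2647.31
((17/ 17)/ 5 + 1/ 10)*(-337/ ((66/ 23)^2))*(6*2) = -178273/ 1210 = -147.33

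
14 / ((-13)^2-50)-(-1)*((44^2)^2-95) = 63716019 / 17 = 3748001.12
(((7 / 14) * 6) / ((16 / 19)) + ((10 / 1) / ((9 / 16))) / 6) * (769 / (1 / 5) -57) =24718.45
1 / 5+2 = 11 / 5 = 2.20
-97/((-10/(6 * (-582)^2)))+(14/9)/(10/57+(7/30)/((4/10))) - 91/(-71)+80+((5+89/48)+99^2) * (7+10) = 58606281723631/2947920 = 19880553.65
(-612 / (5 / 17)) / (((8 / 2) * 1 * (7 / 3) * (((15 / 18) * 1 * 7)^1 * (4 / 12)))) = -140454 / 1225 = -114.66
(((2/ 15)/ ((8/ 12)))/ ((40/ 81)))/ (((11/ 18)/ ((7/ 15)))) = 1701/ 5500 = 0.31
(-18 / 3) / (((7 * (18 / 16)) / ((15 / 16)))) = -5 / 7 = -0.71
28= 28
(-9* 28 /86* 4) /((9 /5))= -6.51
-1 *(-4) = 4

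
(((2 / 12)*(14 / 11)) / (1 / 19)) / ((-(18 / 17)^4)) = -11108293 / 3464208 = -3.21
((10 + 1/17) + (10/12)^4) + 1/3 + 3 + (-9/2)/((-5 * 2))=1577977/110160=14.32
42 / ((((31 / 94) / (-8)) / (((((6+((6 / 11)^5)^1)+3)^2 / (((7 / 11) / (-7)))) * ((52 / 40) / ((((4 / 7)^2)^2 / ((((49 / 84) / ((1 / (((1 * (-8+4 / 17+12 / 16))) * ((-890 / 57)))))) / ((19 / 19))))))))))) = 2160109508059856256792525 / 3022096669437824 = 714771810.55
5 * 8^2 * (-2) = -640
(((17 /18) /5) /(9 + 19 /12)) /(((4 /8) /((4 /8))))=34 /1905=0.02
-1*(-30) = 30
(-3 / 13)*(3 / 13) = -9 / 169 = -0.05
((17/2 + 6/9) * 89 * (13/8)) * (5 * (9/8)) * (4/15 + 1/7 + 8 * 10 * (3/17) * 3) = 4857323185/15232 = 318889.39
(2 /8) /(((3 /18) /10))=15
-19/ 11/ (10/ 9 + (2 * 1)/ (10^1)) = -855/ 649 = -1.32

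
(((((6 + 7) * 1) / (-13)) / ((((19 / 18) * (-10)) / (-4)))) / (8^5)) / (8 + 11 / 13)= -117 / 89497600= -0.00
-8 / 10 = -4 / 5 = -0.80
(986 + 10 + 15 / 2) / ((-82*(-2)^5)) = 2007 / 5248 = 0.38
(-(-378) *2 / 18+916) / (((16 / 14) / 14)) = 23471 / 2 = 11735.50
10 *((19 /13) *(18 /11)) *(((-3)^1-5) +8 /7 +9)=51300 /1001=51.25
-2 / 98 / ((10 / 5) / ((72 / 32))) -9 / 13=-3645 / 5096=-0.72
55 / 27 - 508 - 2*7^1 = -519.96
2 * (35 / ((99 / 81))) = 630 / 11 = 57.27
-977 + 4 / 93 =-90857 / 93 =-976.96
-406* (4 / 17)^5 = -0.29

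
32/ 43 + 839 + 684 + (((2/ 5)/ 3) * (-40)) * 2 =195187/ 129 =1513.08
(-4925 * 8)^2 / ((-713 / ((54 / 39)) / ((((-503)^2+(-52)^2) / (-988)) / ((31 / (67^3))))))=537257111583306780000 / 70972733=7569908736405.95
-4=-4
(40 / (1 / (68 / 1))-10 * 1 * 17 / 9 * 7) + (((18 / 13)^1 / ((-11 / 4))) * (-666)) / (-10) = 16436566 / 6435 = 2554.24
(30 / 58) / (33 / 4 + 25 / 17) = 1020 / 19169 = 0.05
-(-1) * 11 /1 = 11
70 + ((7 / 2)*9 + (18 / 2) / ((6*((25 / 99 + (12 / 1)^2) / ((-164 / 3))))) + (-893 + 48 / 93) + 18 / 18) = -699972415 / 885422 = -790.55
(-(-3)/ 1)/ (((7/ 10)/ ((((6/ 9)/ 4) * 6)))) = 30/ 7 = 4.29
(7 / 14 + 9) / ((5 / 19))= 361 / 10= 36.10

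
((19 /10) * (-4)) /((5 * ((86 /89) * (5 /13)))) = -21983 /5375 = -4.09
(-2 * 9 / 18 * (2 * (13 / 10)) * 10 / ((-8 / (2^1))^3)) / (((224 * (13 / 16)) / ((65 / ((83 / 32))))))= 65 / 1162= 0.06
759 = 759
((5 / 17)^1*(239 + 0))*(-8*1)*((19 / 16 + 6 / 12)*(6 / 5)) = -1138.76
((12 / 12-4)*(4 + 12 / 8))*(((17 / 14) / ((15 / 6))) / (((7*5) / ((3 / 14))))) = -1683 / 34300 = -0.05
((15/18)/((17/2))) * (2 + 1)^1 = 5/17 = 0.29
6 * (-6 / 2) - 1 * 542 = -560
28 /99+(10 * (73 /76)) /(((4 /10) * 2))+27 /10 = 1127803 /75240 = 14.99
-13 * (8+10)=-234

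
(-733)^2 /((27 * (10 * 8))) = 537289 /2160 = 248.74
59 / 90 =0.66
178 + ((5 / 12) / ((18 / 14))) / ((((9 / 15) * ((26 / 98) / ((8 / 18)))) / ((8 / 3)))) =5129318 / 28431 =180.41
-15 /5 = -3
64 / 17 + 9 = 217 / 17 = 12.76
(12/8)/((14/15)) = 45/28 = 1.61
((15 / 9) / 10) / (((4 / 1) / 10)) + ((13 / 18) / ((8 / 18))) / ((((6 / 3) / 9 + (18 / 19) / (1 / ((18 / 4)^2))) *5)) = 86297 / 199110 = 0.43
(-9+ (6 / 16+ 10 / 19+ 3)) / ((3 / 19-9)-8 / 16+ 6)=775 / 508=1.53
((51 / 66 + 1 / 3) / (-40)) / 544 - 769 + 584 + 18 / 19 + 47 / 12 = -4915378667 / 27287040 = -180.14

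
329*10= 3290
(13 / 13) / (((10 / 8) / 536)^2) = 4596736 / 25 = 183869.44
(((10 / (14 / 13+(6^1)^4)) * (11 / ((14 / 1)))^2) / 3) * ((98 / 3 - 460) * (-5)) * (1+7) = 27.12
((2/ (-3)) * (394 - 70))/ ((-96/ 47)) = 423/ 4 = 105.75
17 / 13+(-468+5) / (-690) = 17749 / 8970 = 1.98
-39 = -39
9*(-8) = -72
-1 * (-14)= 14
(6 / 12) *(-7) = -7 / 2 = -3.50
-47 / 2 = -23.50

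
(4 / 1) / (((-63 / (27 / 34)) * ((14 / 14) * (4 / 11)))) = -33 / 238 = -0.14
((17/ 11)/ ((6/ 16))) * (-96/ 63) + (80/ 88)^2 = -41572/ 7623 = -5.45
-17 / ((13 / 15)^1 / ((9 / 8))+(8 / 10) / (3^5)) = -4131 / 188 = -21.97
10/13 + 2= 36/13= 2.77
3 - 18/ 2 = -6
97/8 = 12.12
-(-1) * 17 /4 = 17 /4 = 4.25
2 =2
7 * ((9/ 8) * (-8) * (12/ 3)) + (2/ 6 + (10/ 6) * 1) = -250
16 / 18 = 8 / 9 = 0.89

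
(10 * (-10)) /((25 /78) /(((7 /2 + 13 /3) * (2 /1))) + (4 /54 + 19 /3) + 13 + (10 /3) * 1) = -3299400 /750983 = -4.39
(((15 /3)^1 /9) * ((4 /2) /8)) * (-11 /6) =-55 /216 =-0.25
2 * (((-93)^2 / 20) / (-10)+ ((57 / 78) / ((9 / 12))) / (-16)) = -168893 / 1950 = -86.61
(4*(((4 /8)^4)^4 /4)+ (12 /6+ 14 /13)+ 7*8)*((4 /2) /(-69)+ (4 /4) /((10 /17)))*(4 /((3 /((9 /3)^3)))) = 174097215399 /48988160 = 3553.86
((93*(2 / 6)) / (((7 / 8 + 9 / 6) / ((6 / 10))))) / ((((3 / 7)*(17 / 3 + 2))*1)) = 5208 / 2185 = 2.38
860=860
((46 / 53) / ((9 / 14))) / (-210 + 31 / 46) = -29624 / 4593033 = -0.01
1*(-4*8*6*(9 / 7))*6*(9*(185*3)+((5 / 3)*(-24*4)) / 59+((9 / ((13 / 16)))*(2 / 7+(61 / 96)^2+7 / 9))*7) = -40604665770 / 5369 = -7562798.62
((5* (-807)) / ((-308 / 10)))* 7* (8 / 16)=20175 / 44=458.52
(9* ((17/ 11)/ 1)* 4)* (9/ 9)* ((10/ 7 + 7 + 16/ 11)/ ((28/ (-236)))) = -4634.54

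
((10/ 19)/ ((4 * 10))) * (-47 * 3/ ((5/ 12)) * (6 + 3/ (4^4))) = -26.77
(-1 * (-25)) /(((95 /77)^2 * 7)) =2.35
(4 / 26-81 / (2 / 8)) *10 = -42100 / 13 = -3238.46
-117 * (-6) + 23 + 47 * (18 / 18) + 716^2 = 513428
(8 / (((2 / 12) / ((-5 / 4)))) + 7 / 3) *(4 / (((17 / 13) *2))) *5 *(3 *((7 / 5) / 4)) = -15743 / 34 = -463.03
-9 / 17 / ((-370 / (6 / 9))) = 3 / 3145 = 0.00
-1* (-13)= 13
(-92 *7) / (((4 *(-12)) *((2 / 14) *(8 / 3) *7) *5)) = 161 / 160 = 1.01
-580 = -580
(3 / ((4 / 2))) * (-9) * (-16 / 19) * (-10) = -2160 / 19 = -113.68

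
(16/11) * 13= 208/11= 18.91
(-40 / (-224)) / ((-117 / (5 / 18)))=-25 / 58968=-0.00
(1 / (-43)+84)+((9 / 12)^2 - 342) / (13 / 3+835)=144775241 / 1732384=83.57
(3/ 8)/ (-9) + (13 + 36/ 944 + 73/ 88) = 107677/ 7788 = 13.83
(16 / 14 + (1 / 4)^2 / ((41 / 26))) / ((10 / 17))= 9231 / 4592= 2.01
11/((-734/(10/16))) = -55/5872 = -0.01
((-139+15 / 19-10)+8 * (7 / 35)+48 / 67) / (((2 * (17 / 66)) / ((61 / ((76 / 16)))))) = -7477216032 / 2055895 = -3636.96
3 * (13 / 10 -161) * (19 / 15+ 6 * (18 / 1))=-2617483 / 50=-52349.66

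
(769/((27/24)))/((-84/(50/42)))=-38450/3969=-9.69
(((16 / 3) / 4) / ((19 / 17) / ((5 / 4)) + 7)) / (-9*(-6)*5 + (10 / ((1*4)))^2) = 16 / 26169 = 0.00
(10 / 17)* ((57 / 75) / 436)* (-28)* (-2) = 532 / 9265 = 0.06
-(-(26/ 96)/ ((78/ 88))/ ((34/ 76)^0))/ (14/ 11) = 121/ 504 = 0.24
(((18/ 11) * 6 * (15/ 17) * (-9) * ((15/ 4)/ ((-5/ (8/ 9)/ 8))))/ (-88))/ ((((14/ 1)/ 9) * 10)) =-4374/ 14399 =-0.30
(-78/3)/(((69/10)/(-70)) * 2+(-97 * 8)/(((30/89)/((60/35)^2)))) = 63700/16575843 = 0.00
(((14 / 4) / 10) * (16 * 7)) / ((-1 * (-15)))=196 / 75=2.61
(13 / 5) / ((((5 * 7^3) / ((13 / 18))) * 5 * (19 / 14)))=169 / 1047375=0.00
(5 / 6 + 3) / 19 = 23 / 114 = 0.20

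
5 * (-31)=-155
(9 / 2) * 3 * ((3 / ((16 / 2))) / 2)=81 / 32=2.53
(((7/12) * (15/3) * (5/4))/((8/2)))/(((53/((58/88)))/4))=5075/111936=0.05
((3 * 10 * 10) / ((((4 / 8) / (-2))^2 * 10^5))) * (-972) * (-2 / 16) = 729 / 125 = 5.83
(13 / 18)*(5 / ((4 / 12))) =65 / 6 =10.83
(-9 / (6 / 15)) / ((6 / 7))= -26.25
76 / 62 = 38 / 31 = 1.23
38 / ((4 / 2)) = 19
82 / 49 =1.67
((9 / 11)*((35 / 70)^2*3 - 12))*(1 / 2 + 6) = -5265 / 88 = -59.83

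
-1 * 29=-29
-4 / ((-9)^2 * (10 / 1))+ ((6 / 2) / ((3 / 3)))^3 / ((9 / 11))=13363 / 405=33.00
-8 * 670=-5360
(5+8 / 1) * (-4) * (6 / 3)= -104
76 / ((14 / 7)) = 38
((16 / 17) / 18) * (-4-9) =-104 / 153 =-0.68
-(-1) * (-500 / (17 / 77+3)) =-9625 / 62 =-155.24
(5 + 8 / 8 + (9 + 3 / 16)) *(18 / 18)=243 / 16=15.19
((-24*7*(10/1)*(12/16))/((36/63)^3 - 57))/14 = 30870/19487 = 1.58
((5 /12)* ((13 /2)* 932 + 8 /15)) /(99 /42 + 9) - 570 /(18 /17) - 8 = -463730 /1431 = -324.06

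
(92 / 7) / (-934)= -0.01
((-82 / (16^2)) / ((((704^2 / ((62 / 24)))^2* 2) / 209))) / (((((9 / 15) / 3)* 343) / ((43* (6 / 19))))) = -8471215 / 47059063309074432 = -0.00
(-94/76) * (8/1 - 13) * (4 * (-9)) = -4230/19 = -222.63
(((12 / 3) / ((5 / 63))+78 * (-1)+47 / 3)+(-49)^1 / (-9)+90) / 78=1879 / 1755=1.07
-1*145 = -145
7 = 7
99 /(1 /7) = 693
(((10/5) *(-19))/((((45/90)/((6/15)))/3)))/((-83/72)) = 32832/415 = 79.11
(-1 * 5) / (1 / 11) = -55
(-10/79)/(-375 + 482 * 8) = -10/274999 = -0.00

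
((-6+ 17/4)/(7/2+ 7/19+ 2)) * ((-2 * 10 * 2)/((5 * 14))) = 38/223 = 0.17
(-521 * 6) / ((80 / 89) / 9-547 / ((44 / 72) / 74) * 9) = 13771593 / 2626252678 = 0.01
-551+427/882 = -69365/126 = -550.52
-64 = -64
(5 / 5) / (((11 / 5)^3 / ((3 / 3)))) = 125 / 1331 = 0.09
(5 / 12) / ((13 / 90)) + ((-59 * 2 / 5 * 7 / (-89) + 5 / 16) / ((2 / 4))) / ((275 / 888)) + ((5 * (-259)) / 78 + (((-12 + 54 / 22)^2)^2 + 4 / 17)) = 896598702997303 / 107990185875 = 8302.59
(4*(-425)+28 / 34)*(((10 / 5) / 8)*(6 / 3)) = -14443 / 17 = -849.59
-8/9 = -0.89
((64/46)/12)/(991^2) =8/67763589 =0.00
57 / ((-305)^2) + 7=651232 / 93025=7.00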